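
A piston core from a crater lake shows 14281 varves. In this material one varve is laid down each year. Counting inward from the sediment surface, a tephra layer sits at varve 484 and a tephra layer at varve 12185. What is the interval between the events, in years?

11701 yr

Separation: 12185 − 484 = 11701 varves.
One varve per year makes the interval 11701 years.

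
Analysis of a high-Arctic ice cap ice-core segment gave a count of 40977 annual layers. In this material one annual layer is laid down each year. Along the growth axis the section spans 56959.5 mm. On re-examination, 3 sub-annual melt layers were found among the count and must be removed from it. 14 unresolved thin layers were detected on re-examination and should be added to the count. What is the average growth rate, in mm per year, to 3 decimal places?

After corrections the count is 40977 − 3 + 14 = 40988 annual layers.
Extension rate ≈ 56959.5 / 40988 = 1.390 mm per year.

1.390 mm per year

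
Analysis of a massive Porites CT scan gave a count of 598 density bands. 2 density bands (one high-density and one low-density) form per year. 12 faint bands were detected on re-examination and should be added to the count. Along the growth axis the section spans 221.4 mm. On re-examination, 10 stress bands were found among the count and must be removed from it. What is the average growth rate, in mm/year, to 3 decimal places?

Correcting the raw count gives 598 − 10 + 12 = 600 true density bands.
Dividing by 2 density bands per year: 600 / 2 = 300 years.
Mean rate = 221.4 mm / 300 years ≈ 0.738 mm/year.

0.738 mm/year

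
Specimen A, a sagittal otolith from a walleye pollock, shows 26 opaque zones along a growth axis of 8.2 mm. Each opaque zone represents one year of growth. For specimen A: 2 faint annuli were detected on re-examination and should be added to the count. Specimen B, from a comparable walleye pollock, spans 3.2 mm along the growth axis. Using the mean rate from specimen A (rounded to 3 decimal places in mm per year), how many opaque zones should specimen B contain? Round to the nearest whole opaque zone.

Specimen A: correcting the raw count gives 26 + 2 = 28 true opaque zones.
A: Extension rate ≈ 8.2 / 28 = 0.293 mm/yr.
B spans 3.2 / 0.293 = 10.92 years ≈ 11 opaque zones.

11 opaque zones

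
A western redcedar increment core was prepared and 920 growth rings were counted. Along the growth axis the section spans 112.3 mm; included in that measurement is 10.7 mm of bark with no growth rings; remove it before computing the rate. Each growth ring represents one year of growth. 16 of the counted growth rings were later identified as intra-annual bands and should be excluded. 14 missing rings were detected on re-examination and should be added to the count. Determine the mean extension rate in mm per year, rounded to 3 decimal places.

0.111 mm per year

After corrections the count is 920 − 16 + 14 = 918 growth rings.
The growth record spans 112.3 − 10.7 = 101.6 mm.
Mean rate = 101.6 mm / 918 years ≈ 0.111 mm per year.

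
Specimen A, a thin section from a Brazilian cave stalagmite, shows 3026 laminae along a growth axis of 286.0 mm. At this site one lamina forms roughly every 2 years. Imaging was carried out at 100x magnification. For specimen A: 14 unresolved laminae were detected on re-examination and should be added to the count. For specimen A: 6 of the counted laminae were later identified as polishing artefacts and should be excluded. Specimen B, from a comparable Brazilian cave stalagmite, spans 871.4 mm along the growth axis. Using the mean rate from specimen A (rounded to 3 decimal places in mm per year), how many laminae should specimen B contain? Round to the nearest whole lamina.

Specimen A: after corrections the count is 3026 − 6 + 14 = 3034 laminae.
Specimen A: multiplying by 2 years per lamina: 3034 × 2 = 6068 years.
A: Mean rate = 286.0 mm / 6068 years ≈ 0.047 mm/yr.
Specimen B: 871.4 mm / 0.047 mm per year = 18540.43 years; at 2 years per lamina that is 18540.43 / 2 ≈ 9270 laminae.

9270 laminae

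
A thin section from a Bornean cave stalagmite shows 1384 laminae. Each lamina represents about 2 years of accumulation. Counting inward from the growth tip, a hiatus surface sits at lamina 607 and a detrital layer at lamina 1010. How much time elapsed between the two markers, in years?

Separation: 1010 − 607 = 403 laminae.
At 2 years per lamina, 403 × 2 = 806 years.

806 yr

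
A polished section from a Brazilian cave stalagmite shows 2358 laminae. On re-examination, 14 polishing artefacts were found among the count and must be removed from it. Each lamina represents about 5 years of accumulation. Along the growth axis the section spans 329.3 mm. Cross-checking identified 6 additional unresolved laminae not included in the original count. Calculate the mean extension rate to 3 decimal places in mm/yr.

After corrections the count is 2358 − 14 + 6 = 2350 laminae.
Multiplying by 5 years per lamina: 2350 × 5 = 11750 years.
Extension rate ≈ 329.3 / 11750 = 0.028 mm/yr.

0.028 mm/yr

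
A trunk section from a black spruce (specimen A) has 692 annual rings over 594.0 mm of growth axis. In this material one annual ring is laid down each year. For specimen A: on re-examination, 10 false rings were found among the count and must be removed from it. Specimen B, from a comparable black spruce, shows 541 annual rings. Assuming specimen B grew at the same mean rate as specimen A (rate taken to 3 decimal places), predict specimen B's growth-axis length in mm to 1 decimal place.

Specimen A: correcting the raw count gives 692 − 10 = 682 true annual rings.
A: 594.0 mm over 682 years gives 594.0 / 682 ≈ 0.871 mm/yr.
B's length ≈ 0.871 × 541 = 471.2 mm.

471.2 mm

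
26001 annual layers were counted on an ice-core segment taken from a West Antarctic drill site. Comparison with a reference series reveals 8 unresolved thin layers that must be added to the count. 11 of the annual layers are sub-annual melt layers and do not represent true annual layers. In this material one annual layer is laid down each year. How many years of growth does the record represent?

25998 yr

True annual layer count = 26001 − 11 + 8 = 25998.
At one annual layer per year, that is 25998 years.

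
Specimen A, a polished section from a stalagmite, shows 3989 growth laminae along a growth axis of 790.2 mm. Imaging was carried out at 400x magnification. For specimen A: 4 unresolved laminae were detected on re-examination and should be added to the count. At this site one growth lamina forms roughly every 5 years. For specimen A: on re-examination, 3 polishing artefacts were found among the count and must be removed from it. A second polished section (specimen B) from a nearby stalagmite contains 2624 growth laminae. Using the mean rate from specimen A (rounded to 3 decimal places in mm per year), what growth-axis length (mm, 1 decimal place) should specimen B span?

Specimen A: adjusted count: 3989 − 3 + 4 = 3990 growth laminae.
Specimen A: multiplying by 5 years per growth lamina: 3990 × 5 = 19950 years.
A: 790.2 mm over 19950 years gives 790.2 / 19950 ≈ 0.040 mm per year.
Specimen B: 2624 growth laminae at 5 years each span 2624 × 5 = 13120 years. For B, 0.040 mm/year × 13120 years = 524.8 mm.

524.8 mm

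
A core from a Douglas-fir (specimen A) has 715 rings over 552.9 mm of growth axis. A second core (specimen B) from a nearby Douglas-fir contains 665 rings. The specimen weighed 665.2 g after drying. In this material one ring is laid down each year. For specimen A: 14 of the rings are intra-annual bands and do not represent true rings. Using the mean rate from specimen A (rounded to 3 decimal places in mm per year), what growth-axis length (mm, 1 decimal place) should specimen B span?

524.7 mm

Specimen A: after corrections the count is 715 − 14 = 701 rings.
A: 552.9 mm over 701 years gives 552.9 / 701 ≈ 0.789 mm/year.
B's length ≈ 0.789 × 665 = 524.7 mm.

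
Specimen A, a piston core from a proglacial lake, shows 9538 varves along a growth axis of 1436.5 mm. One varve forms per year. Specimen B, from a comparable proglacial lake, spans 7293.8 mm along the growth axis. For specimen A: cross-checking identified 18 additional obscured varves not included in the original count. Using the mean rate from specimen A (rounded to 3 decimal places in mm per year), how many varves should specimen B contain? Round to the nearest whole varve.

48625 varves

Specimen A: correcting the raw count gives 9538 + 18 = 9556 true varves.
A: 1436.5 mm over 9556 years gives 1436.5 / 9556 ≈ 0.150 mm/year.
Specimen B: 7293.8 mm / 0.150 mm per year = 48625.33 years ≈ 48625 varves.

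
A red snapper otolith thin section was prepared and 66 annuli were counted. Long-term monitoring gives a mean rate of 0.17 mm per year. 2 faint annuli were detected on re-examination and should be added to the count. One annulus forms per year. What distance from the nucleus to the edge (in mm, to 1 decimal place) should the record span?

11.6 mm

After corrections the count is 66 + 2 = 68 annuli.
Predicted length = 0.17 mm/year × 68 years = 11.6 mm.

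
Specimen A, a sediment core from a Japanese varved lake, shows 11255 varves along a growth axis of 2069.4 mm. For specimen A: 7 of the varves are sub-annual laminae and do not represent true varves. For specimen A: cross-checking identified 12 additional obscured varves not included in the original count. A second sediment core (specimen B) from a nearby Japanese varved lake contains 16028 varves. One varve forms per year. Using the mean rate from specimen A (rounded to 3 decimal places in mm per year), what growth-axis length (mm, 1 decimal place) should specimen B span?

2949.2 mm

Specimen A: after corrections the count is 11255 − 7 + 12 = 11260 varves.
A: Extension rate ≈ 2069.4 / 11260 = 0.184 mm per year.
Length of B = 0.184 × 16028 = 2949.2 mm.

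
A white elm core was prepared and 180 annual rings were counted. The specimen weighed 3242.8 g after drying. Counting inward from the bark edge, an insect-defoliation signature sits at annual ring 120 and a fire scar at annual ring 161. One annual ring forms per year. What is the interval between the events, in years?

161 − 120 = 41 annual rings lie between the two events.
At one annual ring per year, 41 years elapsed between them.

41 years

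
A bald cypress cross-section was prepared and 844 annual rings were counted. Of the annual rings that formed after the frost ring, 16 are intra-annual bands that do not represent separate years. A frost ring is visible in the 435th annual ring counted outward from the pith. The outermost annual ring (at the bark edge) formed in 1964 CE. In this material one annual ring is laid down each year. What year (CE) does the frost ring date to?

The frost ring sits at annual ring 435 from the pith, so 844 − 435 = 409 annual rings formed after it.
Excluding 16 false annual rings: 409 − 16 = 393.
1964 − 393 = 1571 CE.

1571 CE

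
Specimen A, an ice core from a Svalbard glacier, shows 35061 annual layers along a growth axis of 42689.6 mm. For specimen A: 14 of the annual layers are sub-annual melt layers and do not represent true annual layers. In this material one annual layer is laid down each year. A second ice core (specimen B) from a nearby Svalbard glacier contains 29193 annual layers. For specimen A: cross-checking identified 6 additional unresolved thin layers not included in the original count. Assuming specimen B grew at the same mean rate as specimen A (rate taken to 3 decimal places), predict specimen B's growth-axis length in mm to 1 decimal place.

Specimen A: after corrections the count is 35061 − 14 + 6 = 35053 annual layers.
A: Extension rate ≈ 42689.6 / 35053 = 1.218 mm/year.
B's length ≈ 1.218 × 29193 = 35557.1 mm.

35557.1 mm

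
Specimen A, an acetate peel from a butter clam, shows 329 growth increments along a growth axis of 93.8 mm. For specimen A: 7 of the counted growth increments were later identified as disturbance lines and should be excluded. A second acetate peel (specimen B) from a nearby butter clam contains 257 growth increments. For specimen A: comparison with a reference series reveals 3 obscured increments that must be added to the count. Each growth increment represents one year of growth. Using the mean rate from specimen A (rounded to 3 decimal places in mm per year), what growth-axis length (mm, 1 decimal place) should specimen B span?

Specimen A: correcting the raw count gives 329 − 7 + 3 = 325 true growth increments.
A: Extension rate ≈ 93.8 / 325 = 0.289 mm/year.
B's length ≈ 0.289 × 257 = 74.3 mm.

74.3 mm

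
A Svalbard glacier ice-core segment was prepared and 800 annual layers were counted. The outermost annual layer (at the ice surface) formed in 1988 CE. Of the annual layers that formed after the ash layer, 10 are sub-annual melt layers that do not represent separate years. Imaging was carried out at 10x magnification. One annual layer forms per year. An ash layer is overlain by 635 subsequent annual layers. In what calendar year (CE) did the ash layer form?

635 annual layers post-date the ash layer.
Removing the 10 false annual layers leaves 635 − 10 = 625 true annual layers beyond the ash layer.
The annual layer at the ice surface is 1988 CE, so the ash layer dates to 1988 − 625 = 1363 CE.

1363 CE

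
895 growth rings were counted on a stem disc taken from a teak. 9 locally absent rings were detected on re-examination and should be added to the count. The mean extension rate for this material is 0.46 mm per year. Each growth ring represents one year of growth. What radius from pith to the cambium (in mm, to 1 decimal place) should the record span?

415.8 mm

Adjusted count: 895 + 9 = 904 growth rings.
Length ≈ 0.46 × 904 = 415.8 mm.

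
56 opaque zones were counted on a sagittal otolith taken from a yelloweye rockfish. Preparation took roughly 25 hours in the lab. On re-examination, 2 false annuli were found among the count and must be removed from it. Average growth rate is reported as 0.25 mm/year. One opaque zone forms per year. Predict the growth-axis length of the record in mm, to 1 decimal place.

13.5 mm

Adjusted count: 56 − 2 = 54 opaque zones.
Length ≈ 0.25 × 54 = 13.5 mm.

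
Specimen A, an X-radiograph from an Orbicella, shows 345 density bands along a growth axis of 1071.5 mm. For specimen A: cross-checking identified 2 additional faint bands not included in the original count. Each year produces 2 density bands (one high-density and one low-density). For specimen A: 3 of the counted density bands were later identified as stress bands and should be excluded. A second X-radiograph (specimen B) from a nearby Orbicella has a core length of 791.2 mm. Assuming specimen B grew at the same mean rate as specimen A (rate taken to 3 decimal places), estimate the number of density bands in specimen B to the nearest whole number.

254 density bands

Specimen A: correcting the raw count gives 345 − 3 + 2 = 344 true density bands.
Specimen A: 344 density bands at 2 per year is 344 / 2 = 172 years.
A: Extension rate ≈ 1071.5 / 172 = 6.230 mm/yr.
Specimen B: 791.2 mm / 6.230 mm per year = 127.00 years; at 2 density bands per year that is 127.00 × 2 ≈ 254 density bands.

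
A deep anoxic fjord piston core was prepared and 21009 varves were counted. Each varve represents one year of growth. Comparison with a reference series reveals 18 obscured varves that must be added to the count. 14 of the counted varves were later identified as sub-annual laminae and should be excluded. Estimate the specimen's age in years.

21013 years

Correcting the raw count gives 21009 − 14 + 18 = 21013 true varves.
With a one-to-one varve periodicity this is 21013 years.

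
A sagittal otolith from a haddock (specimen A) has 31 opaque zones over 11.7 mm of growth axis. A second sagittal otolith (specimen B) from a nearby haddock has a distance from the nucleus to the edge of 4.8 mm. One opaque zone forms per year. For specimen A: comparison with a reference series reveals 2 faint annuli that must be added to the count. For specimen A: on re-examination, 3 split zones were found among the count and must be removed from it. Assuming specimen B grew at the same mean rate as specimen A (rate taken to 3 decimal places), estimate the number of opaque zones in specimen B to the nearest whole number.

Specimen A: true opaque zone count = 31 − 3 + 2 = 30.
A: Extension rate ≈ 11.7 / 30 = 0.390 mm/yr.
B spans 4.8 / 0.390 = 12.31 years ≈ 12 opaque zones.

12 opaque zones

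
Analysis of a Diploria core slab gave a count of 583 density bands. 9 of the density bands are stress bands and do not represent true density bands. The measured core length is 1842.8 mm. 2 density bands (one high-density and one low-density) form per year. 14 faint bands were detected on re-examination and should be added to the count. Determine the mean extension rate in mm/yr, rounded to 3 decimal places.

6.268 mm/yr

Correcting the raw count gives 583 − 9 + 14 = 588 true density bands.
With 2 density bands per year, 588 / 2 = 294 years.
1842.8 mm over 294 years gives 1842.8 / 294 ≈ 6.268 mm/yr.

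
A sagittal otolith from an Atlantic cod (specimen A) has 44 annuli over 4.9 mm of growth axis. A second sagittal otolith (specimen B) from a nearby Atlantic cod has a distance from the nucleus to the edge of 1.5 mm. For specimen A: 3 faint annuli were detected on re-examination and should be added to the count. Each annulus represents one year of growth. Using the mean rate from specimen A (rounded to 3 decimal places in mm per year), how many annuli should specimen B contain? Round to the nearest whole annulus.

14 annuli

Specimen A: after corrections the count is 44 + 3 = 47 annuli.
A: 4.9 mm over 47 years gives 4.9 / 47 ≈ 0.104 mm per year.
B spans 1.5 / 0.104 = 14.42 years ≈ 14 annuli.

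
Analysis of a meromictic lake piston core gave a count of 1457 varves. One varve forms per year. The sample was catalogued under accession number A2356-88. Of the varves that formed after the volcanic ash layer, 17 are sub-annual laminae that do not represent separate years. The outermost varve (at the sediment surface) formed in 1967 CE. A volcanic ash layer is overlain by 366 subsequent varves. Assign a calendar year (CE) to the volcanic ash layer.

366 varves formed after the volcanic ash layer.
Removing the 17 false varves leaves 366 − 17 = 349 true varves beyond the volcanic ash layer.
1967 − 349 = 1618 CE.

1618 CE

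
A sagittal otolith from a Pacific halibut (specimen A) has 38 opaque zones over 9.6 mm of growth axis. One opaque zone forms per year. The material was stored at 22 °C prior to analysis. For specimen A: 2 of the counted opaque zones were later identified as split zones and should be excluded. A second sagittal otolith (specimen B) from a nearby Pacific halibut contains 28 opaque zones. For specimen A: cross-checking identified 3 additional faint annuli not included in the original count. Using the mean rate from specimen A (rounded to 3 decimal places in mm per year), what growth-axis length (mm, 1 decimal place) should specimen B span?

Specimen A: true opaque zone count = 38 − 2 + 3 = 39.
A: Extension rate ≈ 9.6 / 39 = 0.246 mm/yr.
B's length ≈ 0.246 × 28 = 6.9 mm.

6.9 mm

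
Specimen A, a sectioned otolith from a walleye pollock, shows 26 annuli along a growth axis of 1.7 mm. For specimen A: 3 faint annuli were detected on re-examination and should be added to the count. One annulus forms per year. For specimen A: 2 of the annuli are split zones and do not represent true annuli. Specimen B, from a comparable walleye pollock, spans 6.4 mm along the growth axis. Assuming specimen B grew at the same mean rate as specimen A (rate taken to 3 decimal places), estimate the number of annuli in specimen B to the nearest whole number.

102 annuli

Specimen A: adjusted count: 26 − 2 + 3 = 27 annuli.
A: Mean rate = 1.7 mm / 27 years ≈ 0.063 mm per year.
B spans 6.4 / 0.063 = 101.59 years ≈ 102 annuli.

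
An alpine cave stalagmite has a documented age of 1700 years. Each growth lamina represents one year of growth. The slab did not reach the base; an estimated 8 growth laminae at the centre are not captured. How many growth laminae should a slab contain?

1692 growth laminae

One growth lamina per year gives 1700 growth laminae over 1700 years.
Subtracting the 8 growth laminae not captured gives 1700 − 8 = 1692 growth laminae in the record.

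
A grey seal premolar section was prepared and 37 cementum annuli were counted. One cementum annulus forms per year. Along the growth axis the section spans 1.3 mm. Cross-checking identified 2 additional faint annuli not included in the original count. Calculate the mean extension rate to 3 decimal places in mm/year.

Correcting the raw count gives 37 + 2 = 39 true cementum annuli.
1.3 mm over 39 years gives 1.3 / 39 ≈ 0.033 mm/year.

0.033 mm/year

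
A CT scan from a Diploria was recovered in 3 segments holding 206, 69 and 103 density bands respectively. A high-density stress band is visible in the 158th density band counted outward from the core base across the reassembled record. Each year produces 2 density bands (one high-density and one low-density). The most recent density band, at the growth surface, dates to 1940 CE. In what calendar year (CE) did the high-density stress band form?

Total density bands = 206 + 69 + 103 = 378.
Between density band 158 and the growth surface there are 378 − 158 = 220 density bands.
With 2 density bands per year, 220 / 2 = 110 years.
Counting back 110 years from 1940 CE places the high-density stress band in 1940 − 110 = 1830 CE.

1830 CE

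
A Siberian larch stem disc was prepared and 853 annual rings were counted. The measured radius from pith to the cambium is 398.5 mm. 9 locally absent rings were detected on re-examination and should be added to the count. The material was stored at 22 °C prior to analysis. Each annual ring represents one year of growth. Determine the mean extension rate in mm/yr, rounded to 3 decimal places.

Correcting the raw count gives 853 + 9 = 862 true annual rings.
Mean rate = 398.5 mm / 862 years ≈ 0.462 mm/yr.

0.462 mm/yr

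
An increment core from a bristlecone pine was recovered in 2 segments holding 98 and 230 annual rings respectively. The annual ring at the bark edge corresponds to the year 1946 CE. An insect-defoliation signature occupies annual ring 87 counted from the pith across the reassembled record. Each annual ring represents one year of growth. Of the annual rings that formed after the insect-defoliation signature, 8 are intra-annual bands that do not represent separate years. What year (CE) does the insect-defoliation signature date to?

1713 CE

Total annual rings = 98 + 230 = 328.
328 − 87 = 241 annual rings lie beyond the insect-defoliation signature toward the bark edge.
Excluding 8 false annual rings: 241 − 8 = 233.
The annual ring at the bark edge is 1946 CE, so the insect-defoliation signature dates to 1946 − 233 = 1713 CE.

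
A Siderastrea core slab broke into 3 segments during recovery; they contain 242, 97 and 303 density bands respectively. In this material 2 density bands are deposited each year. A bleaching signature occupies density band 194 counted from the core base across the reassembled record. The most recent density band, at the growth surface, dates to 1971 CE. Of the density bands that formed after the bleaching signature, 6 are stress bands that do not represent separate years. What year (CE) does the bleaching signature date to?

Total density bands = 242 + 97 + 303 = 642.
The bleaching signature sits at density band 194 from the core base, so 642 − 194 = 448 density bands formed after it.
Removing the 6 false density bands leaves 448 − 6 = 442 true density bands beyond the bleaching signature.
With 2 density bands per year, 442 / 2 = 221 years.
The density band at the growth surface is 1971 CE, so the bleaching signature dates to 1971 − 221 = 1750 CE.

1750 CE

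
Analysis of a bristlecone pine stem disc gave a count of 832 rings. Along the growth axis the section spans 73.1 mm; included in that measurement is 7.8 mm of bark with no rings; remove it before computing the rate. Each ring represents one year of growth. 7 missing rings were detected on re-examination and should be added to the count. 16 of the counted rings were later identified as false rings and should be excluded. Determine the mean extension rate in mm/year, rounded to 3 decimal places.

Correcting the raw count gives 832 − 16 + 7 = 823 true rings.
Removing the 7.8 mm offcut leaves 73.1 − 7.8 = 65.3 mm.
65.3 mm over 823 years gives 65.3 / 823 ≈ 0.079 mm/year.

0.079 mm/year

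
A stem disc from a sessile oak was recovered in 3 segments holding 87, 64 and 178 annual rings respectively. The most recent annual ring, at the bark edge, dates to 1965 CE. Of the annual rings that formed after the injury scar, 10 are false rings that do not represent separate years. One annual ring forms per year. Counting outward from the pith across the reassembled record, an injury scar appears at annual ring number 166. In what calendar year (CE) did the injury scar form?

1812 CE

Total annual rings = 87 + 64 + 178 = 329.
329 − 166 = 163 annual rings lie beyond the injury scar toward the bark edge.
Removing the 10 false annual rings leaves 163 − 10 = 153 true annual rings beyond the injury scar.
The annual ring at the bark edge is 1965 CE, so the injury scar dates to 1965 − 153 = 1812 CE.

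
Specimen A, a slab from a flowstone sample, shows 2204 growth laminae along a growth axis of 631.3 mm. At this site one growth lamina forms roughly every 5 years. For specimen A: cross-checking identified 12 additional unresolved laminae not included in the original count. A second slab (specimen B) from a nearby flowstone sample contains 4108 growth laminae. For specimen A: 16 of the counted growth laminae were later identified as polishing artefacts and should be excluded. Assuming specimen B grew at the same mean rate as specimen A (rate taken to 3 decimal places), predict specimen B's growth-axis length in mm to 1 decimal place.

Specimen A: after corrections the count is 2204 − 16 + 12 = 2200 growth laminae.
Specimen A: at 5 years per growth lamina, 2200 × 5 = 11000 years.
A: Mean rate = 631.3 mm / 11000 years ≈ 0.057 mm/yr.
Specimen B: multiplying by 5 years per growth lamina: 4108 × 5 = 20540 years. For B, 0.057 mm/year × 20540 years = 1170.8 mm.

1170.8 mm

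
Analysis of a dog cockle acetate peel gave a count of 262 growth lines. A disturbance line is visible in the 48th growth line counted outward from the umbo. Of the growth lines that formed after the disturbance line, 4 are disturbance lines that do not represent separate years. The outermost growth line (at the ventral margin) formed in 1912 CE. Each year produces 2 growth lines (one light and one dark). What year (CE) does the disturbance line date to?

1807 CE

262 − 48 = 214 growth lines lie beyond the disturbance line toward the ventral margin.
Removing the 4 false growth lines leaves 214 − 4 = 210 true growth lines beyond the disturbance line.
With 2 growth lines per year, 210 / 2 = 105 years.
The growth line at the ventral margin is 1912 CE, so the disturbance line dates to 1912 − 105 = 1807 CE.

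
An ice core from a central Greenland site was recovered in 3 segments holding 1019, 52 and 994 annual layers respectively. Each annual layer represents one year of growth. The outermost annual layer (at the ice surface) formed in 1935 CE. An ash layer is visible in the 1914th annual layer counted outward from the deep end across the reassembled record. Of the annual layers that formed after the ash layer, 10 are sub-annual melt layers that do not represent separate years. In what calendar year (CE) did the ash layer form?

Total annual layers = 1019 + 52 + 994 = 2065.
The ash layer sits at annual layer 1914 from the deep end, so 2065 − 1914 = 151 annual layers formed after it.
151 − 10 false = 141 true annual layers after the ash layer.
Counting back 141 years from 1935 CE places the ash layer in 1935 − 141 = 1794 CE.

1794 CE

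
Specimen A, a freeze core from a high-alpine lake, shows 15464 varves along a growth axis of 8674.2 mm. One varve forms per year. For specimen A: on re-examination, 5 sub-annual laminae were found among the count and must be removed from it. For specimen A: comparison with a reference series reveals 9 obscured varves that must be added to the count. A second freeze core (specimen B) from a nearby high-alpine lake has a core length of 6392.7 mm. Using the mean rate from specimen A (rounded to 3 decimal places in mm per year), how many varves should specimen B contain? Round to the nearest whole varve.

11395 varves

Specimen A: after corrections the count is 15464 − 5 + 9 = 15468 varves.
A: Extension rate ≈ 8674.2 / 15468 = 0.561 mm/yr.
Specimen B: 6392.7 mm / 0.561 mm per year = 11395.19 years ≈ 11395 varves.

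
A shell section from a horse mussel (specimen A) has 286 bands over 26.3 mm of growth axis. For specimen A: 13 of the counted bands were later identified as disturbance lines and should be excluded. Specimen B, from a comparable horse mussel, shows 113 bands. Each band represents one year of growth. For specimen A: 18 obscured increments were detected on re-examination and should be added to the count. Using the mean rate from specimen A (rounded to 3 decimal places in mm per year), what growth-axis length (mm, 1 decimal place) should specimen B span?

Specimen A: true band count = 286 − 13 + 18 = 291.
A: 26.3 mm over 291 years gives 26.3 / 291 ≈ 0.090 mm/yr.
Length of B = 0.090 × 113 = 10.2 mm.

10.2 mm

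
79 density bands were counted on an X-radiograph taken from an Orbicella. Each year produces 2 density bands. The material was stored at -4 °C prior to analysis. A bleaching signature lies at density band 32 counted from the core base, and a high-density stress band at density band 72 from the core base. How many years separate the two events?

20 yr

Separation: 72 − 32 = 40 density bands.
40 density bands at 2 per year is 40 / 2 = 20 years.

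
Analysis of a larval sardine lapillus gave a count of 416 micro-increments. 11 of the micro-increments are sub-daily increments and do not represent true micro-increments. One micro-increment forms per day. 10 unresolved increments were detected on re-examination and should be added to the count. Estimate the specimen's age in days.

415 days

Adjusted count: 416 − 11 + 10 = 415 micro-increments.
With a one-to-one micro-increment periodicity this is 415 days.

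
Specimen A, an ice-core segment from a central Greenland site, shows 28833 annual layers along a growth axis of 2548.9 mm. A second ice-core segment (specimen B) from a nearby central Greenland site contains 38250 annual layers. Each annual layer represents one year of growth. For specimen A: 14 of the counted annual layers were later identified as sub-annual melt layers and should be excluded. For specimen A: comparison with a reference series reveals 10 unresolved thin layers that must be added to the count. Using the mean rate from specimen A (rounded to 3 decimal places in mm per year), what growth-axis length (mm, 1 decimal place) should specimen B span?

3366.0 mm

Specimen A: after corrections the count is 28833 − 14 + 10 = 28829 annual layers.
A: Mean rate = 2548.9 mm / 28829 years ≈ 0.088 mm/year.
B's length ≈ 0.088 × 38250 = 3366.0 mm.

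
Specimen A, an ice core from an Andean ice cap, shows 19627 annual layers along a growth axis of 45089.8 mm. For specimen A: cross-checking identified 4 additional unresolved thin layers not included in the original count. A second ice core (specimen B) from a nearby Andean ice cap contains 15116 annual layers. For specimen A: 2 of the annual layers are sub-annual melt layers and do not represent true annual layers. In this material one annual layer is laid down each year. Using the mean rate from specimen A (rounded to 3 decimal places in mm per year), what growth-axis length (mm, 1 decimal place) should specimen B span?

Specimen A: after corrections the count is 19627 − 2 + 4 = 19629 annual layers.
A: 45089.8 mm over 19629 years gives 45089.8 / 19629 ≈ 2.297 mm/year.
For B, 2.297 mm/year × 15116 years = 34721.5 mm.

34721.5 mm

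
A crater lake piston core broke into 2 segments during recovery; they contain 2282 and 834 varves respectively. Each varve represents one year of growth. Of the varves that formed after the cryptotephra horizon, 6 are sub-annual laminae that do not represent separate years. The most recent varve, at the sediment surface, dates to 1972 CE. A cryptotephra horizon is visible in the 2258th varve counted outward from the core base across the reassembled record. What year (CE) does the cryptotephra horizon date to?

Total varves = 2282 + 834 = 3116.
3116 − 2258 = 858 varves lie beyond the cryptotephra horizon toward the sediment surface.
Removing the 6 false varves leaves 858 − 6 = 852 true varves beyond the cryptotephra horizon.
1972 − 852 = 1120 CE.

1120 CE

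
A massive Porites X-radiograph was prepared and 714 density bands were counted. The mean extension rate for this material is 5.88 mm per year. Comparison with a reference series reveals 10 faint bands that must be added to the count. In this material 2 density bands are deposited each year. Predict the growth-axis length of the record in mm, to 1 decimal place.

Correcting the raw count gives 714 + 10 = 724 true density bands.
Dividing by 2 density bands per year: 724 / 2 = 362 years.
Predicted length = 5.88 mm/year × 362 years = 2128.6 mm.

2128.6 mm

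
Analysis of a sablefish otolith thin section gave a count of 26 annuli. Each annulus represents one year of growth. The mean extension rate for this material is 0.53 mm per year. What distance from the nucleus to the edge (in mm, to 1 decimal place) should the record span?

The record spans 26 years at 0.53 mm per year.
Predicted length = 0.53 mm/year × 26 years = 13.8 mm.

13.8 mm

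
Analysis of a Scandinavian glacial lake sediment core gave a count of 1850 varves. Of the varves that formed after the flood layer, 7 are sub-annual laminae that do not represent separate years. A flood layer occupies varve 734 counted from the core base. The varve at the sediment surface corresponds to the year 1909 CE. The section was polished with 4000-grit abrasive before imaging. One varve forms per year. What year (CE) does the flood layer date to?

800 CE

1850 − 734 = 1116 varves lie beyond the flood layer toward the sediment surface.
1116 − 7 false = 1109 true varves after the flood layer.
Counting back 1109 years from 1909 CE places the flood layer in 1909 − 1109 = 800 CE.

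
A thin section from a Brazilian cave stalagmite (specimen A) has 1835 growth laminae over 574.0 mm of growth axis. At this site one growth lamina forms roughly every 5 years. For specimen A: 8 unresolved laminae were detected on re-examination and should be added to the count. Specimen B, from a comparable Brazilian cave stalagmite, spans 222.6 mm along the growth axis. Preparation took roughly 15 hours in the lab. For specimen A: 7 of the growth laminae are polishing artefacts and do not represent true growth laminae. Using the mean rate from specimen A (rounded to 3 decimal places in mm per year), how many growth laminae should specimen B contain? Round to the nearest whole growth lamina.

707 growth laminae

Specimen A: adjusted count: 1835 − 7 + 8 = 1836 growth laminae.
Specimen A: multiplying by 5 years per growth lamina: 1836 × 5 = 9180 years.
A: 574.0 mm over 9180 years gives 574.0 / 9180 ≈ 0.063 mm/yr.
For B, 222.6 / 0.063 = 3533.33 years; at 5 years per growth lamina that is 3533.33 / 5 ≈ 707 growth laminae.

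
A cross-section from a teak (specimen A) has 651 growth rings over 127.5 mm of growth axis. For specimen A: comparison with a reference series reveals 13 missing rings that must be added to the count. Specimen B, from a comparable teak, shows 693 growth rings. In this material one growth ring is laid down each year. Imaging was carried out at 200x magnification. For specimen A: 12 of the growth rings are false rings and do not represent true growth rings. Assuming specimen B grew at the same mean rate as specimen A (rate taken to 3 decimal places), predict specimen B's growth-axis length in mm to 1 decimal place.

135.8 mm

Specimen A: correcting the raw count gives 651 − 12 + 13 = 652 true growth rings.
A: Mean rate = 127.5 mm / 652 years ≈ 0.196 mm/yr.
Length of B = 0.196 × 693 = 135.8 mm.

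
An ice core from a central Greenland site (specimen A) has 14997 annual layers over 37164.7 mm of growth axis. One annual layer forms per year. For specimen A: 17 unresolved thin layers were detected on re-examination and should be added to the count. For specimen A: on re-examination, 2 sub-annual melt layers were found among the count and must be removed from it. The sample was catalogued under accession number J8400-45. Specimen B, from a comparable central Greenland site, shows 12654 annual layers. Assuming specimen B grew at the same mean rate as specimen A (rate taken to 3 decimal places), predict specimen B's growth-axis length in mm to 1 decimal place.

Specimen A: after corrections the count is 14997 − 2 + 17 = 15012 annual layers.
A: Extension rate ≈ 37164.7 / 15012 = 2.476 mm per year.
B's length ≈ 2.476 × 12654 = 31331.3 mm.

31331.3 mm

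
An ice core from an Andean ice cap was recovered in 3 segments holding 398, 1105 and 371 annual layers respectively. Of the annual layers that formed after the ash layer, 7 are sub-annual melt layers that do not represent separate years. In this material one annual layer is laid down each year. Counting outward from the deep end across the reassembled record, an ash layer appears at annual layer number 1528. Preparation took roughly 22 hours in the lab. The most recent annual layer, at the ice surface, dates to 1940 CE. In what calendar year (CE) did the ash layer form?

1601 CE

Total annual layers = 398 + 1105 + 371 = 1874.
Between annual layer 1528 and the ice surface there are 1874 − 1528 = 346 annual layers.
Excluding 7 false annual layers: 346 − 7 = 339.
The annual layer at the ice surface is 1940 CE, so the ash layer dates to 1940 − 339 = 1601 CE.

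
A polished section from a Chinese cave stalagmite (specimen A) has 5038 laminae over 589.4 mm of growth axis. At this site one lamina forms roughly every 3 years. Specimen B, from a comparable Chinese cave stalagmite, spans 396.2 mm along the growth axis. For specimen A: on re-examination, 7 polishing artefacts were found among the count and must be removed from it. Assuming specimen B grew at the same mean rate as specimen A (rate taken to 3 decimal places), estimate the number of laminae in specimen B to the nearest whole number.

3386 laminae

Specimen A: correcting the raw count gives 5038 − 7 = 5031 true laminae.
Specimen A: at 3 years per lamina, 5031 × 3 = 15093 years.
A: Mean rate = 589.4 mm / 15093 years ≈ 0.039 mm/year.
Specimen B: 396.2 mm / 0.039 mm per year = 10158.97 years; at 3 years per lamina that is 10158.97 / 3 ≈ 3386 laminae.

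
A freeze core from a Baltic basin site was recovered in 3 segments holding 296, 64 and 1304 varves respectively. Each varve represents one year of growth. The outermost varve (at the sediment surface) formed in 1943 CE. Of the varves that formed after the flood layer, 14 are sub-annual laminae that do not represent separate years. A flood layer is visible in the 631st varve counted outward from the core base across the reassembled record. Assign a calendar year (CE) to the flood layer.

Total varves = 296 + 64 + 1304 = 1664.
1664 − 631 = 1033 varves lie beyond the flood layer toward the sediment surface.
Excluding 14 false varves: 1033 − 14 = 1019.
1943 − 1019 = 924 CE.

924 CE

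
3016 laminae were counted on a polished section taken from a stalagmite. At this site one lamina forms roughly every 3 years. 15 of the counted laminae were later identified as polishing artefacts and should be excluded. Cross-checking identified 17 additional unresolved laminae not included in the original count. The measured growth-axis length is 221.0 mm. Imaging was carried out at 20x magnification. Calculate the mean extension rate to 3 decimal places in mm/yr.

Correcting the raw count gives 3016 − 15 + 17 = 3018 true laminae.
3018 laminae at 3 years each span 3018 × 3 = 9054 years.
221.0 mm over 9054 years gives 221.0 / 9054 ≈ 0.024 mm/yr.

0.024 mm/yr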